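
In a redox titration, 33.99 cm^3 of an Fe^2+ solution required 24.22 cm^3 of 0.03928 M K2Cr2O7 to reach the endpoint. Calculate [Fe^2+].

0.168 M

n(K2Cr2O7) = 0.03928 x 0.02422 = 0.0009514 mol.
From the balanced equation, 1 mol K2Cr2O7 reacts with 6 mol Fe^2+, so n(Fe^2+) = 0.0009514 x 6/1 = 0.005708 mol.
[Fe^2+] = 0.005708 / 0.03399 L = 0.168 M.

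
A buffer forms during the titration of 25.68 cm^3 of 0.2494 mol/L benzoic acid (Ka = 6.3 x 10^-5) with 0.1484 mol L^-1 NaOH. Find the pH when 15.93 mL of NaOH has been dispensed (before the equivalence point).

3.97

Initial n(C6H5COOH) = 0.2494 x 0.02568 = 0.006405 mol.
n(NaOH) added = 0.1484 x 0.01593 = 0.002364 mol, converting that many moles of C6H5COOH to C6H5COO-.
Remaining n(C6H5COOH) = 0.004041 mol; n(C6H5COO-) = 0.002364 mol.
By Henderson-Hasselbalch, pH = pKa + log([A^-]/[HA]) = 4.20 + log(0.002364/0.004041) = 4.20 + (-0.23) = 3.97.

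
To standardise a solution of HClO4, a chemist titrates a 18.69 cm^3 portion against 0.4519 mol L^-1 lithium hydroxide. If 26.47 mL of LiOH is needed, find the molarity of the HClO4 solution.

n(LiOH) delivered = 0.4519 x 0.02647 = 0.01196 mol.
For a 1:1 reaction, n(HClO4) = 0.01196 mol.
[HClO4] = 0.01196 mol / 0.01869 L = 0.640 M.

0.640 M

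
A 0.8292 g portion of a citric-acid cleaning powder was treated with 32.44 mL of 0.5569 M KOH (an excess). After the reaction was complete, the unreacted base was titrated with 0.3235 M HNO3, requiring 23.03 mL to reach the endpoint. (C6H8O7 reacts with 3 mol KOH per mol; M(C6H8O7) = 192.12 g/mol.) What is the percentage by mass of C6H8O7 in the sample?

82.0%

Total n(KOH) added = 0.5569 x 0.03244 = 0.01807 mol.
n(HNO3) used = 0.3235 x 0.02303 = 0.007450 mol, which equals the excess n(KOH).
So n(KOH) consumed by the sample = 0.01807 - 0.007450 = 0.01062 mol.
n(C6H8O7) = 0.01062 / 3 = 0.003539 mol.
mass C6H8O7 = 0.003539 x 192.12 = 0.6798 g, so %C6H8O7 = 0.6798/0.8292 x 100 = 82.0%.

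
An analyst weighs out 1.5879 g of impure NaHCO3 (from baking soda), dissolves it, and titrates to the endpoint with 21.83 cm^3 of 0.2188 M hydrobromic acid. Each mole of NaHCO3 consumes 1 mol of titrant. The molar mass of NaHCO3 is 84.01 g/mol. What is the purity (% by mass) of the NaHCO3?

n(HBr) = 0.2188 x 0.02183 = 0.004776 mol.
n(NaHCO3) = 0.004776 / 1 = 0.004776 mol.
mass of NaHCO3 = 0.004776 x 84.01 = 0.4013 g.
% purity = 0.4013 / 1.5879 x 100 = 25.3%.

25.3%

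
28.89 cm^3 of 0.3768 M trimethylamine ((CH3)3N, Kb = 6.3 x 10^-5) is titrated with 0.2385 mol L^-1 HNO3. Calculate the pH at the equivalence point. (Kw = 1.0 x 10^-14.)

n((CH3)3N) = 0.3768 x 0.02889 = 0.01089 mol; V(HNO3) at equivalence = 0.01089/0.2385 = 0.04564 L.
At equivalence the base is fully converted to (CH3)3NH+; total volume = 0.07453 L, so [(CH3)3NH+] = 0.01089/0.07453 = 0.1461 M.
Ka((CH3)3NH+) = Kw/Kb = 1.0e-14 / 6.3 x 10^-5 = 1.59e-10.
[H^+] = sqrt(Ka x [(CH3)3NH+]) = sqrt(1.59e-10 x 0.1461) = 4.81e-6 M.
pH = -log(4.81e-6) = 5.32.

5.32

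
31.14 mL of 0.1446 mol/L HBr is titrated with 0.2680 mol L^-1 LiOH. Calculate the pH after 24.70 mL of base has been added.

n(acid) = 0.1446 x 0.03114 = 0.004503 mol; n(LiOH) added = 0.2680 x 0.02470 = 0.006620 mol.
Base is in excess by 0.006620 - 0.004503 = 0.002117 mol in a total volume of 0.05584 L.
[OH^-] = 0.002117/0.05584 = 0.03791 M, so pOH = 1.42 and pH = 14.00 - 1.42 = 12.58.

12.58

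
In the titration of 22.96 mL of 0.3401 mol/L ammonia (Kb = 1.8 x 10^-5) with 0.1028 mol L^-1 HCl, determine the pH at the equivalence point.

n(NH3) = 0.3401 x 0.02296 = 0.007809 mol; V(HCl) at equivalence = 0.007809/0.1028 = 0.07596 L.
At equivalence the base is fully converted to NH4+; total volume = 0.09892 L, so [NH4+] = 0.007809/0.09892 = 0.07894 M.
Ka(NH4+) = Kw/Kb = 1.0e-14 / 1.8 x 10^-5 = 5.56e-10.
[H^+] = sqrt(Ka x [NH4+]) = sqrt(5.56e-10 x 0.07894) = 6.62e-6 M.
pH = -log(6.62e-6) = 5.18.

5.18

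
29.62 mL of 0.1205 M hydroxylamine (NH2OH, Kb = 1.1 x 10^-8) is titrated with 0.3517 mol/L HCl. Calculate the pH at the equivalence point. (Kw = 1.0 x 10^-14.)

3.54

n(NH2OH) = 0.1205 x 0.02962 = 0.003569 mol; V(HCl) at equivalence = 0.003569/0.3517 = 0.01015 L.
At equivalence the base is fully converted to NH3OH+; total volume = 0.03977 L, so [NH3OH+] = 0.003569/0.03977 = 0.08975 M.
Ka(NH3OH+) = Kw/Kb = 1.0e-14 / 1.1 x 10^-8 = 9.09e-7.
[H^+] = sqrt(Ka x [NH3OH+]) = sqrt(9.09e-7 x 0.08975) = 0.000286 M.
pH = -log(0.000286) = 3.54.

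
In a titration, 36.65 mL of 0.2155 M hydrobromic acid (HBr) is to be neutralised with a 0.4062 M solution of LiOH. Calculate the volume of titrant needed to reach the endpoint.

19.4 mL

n(HBr) = 0.2155 mol/L x 0.03665 L = 0.007898 mol.
At equivalence n(LiOH) = n(HBr) = 0.007898 mol.
V(LiOH) = 0.007898 / 0.4062 = 0.01944 L = 19.4 mL.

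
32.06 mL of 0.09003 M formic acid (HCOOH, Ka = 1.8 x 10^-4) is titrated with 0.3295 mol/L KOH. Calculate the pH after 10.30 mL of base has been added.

n(acid) = 0.09003 x 0.03206 = 0.002886 mol; n(KOH) added = 0.3295 x 0.01030 = 0.003394 mol.
Base is in excess by 0.003394 - 0.002886 = 0.0005075 mol in a total volume of 0.04236 L.
[OH^-] = 0.0005075/0.04236 = 0.01198 M, so pOH = 1.92 and pH = 14.00 - 1.92 = 12.08.

12.08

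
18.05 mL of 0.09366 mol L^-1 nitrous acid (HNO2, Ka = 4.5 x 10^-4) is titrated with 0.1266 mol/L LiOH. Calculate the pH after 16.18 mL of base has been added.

n(acid) = 0.09366 x 0.01805 = 0.001691 mol; n(LiOH) added = 0.1266 x 0.01618 = 0.002048 mol.
Base is in excess by 0.002048 - 0.001691 = 0.0003578 mol in a total volume of 0.03423 L.
[OH^-] = 0.0003578/0.03423 = 0.01045 M, so pOH = 1.98 and pH = 14.00 - 1.98 = 12.02.

12.02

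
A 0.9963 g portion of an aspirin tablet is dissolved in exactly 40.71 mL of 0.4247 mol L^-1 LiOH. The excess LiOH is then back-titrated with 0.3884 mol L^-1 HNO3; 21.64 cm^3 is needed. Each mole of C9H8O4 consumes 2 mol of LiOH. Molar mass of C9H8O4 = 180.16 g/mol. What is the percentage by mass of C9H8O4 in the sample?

Total n(LiOH) added = 0.4247 x 0.04071 = 0.01729 mol.
n(HNO3) used = 0.3884 x 0.02164 = 0.008405 mol, which equals the excess n(LiOH).
So n(LiOH) consumed by the sample = 0.01729 - 0.008405 = 0.008885 mol.
n(C9H8O4) = 0.008885 / 2 = 0.004442 mol.
mass C9H8O4 = 0.004442 x 180.16 = 0.8003 g, so %C9H8O4 = 0.8003/0.9963 x 100 = 80.3%.

80.3%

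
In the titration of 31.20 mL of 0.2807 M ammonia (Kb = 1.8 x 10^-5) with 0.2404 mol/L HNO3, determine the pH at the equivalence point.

n(NH3) = 0.2807 x 0.03120 = 0.008758 mol; V(HNO3) at equivalence = 0.008758/0.2404 = 0.03643 L.
At equivalence the base is fully converted to NH4+; total volume = 0.06763 L, so [NH4+] = 0.008758/0.06763 = 0.1295 M.
Ka(NH4+) = Kw/Kb = 1.0e-14 / 1.8 x 10^-5 = 5.56e-10.
[H^+] = sqrt(Ka x [NH4+]) = sqrt(5.56e-10 x 0.1295) = 8.48e-6 M.
pH = -log(8.48e-6) = 5.07.

5.07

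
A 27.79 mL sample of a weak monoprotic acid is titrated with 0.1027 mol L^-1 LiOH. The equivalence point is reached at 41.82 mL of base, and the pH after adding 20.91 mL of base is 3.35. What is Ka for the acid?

4.5 x 10^-4

20.91 mL is half of the equivalence volume, so this is the half-equivalence point where [HA] = [A^-].
At half-equivalence pH = pKa, so pKa = 3.35.
Ka = 10^(-3.35) = 4.5 x 10^-4.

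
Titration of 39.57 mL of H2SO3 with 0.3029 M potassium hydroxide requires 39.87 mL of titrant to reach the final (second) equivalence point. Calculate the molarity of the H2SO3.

0.153 M

n(KOH) = 0.3029 x 0.03987 = 0.01208 mol.
At the final (second) equivalence point, 2 mol OH^- react per mol H2SO3, so n(H2SO3) = 0.01208 / 2 = 0.006038 mol.
[H2SO3] = 0.006038 / 0.03957 L = 0.153 M.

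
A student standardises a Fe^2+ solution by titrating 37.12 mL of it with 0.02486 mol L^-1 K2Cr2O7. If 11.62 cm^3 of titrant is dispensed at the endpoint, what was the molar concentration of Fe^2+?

n(K2Cr2O7) = 0.02486 x 0.01162 = 0.0002889 mol.
From the balanced equation, 1 mol K2Cr2O7 reacts with 6 mol Fe^2+, so n(Fe^2+) = 0.0002889 x 6/1 = 0.001733 mol.
[Fe^2+] = 0.001733 / 0.03712 L = 0.0467 M.

0.0467 M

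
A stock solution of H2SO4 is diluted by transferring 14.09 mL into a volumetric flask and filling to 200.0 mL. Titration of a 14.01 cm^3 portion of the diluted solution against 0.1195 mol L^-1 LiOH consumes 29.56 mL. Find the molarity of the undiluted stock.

n(LiOH) = 0.1195 x 0.02956 = 0.003532 mol.
n(H2SO4) in the aliquot = 0.003532 x 1/2 = 0.001766 mol.
[diluted H2SO4] = 0.001766 / 0.01401 = 0.1261 M.
Dilution factor = 200.0/14.09 = 14.19, so [stock] = 0.1261 x 14.19 = 1.79 M.

1.79 M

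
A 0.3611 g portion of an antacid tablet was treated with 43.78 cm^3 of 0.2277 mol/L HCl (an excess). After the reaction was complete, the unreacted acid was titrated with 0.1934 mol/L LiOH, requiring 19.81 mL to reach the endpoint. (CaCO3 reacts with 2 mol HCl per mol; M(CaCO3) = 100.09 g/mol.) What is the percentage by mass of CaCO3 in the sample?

85.1%

Total n(HCl) added = 0.2277 x 0.04378 = 0.009969 mol.
n(LiOH) used = 0.1934 x 0.01981 = 0.003831 mol, which equals the excess n(HCl).
So n(HCl) consumed by the sample = 0.009969 - 0.003831 = 0.006137 mol.
n(CaCO3) = 0.006137 / 2 = 0.003069 mol.
mass CaCO3 = 0.003069 x 100.09 = 0.3071 g, so %CaCO3 = 0.3071/0.3611 x 100 = 85.1%.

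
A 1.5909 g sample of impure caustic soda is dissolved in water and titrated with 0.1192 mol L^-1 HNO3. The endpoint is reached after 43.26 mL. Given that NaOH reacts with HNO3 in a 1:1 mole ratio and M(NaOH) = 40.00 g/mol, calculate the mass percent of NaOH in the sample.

n(HNO3) = 0.1192 x 0.04326 = 0.005157 mol.
n(NaOH) = 0.005157 / 1 = 0.005157 mol.
mass of NaOH = 0.005157 x 40.00 = 0.2063 g.
% purity = 0.2063 / 1.5909 x 100 = 13.0%.

13.0%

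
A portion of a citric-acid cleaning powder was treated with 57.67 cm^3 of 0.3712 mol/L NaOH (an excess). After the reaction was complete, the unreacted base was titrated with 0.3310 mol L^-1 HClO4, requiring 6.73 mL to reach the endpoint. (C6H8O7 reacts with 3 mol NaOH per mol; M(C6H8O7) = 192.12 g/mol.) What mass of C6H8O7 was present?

1.23 g

Total n(NaOH) added = 0.3712 x 0.05767 = 0.02141 mol.
n(HClO4) used = 0.3310 x 0.006730 = 0.002228 mol, which equals the excess n(NaOH).
So n(NaOH) consumed by the sample = 0.02141 - 0.002228 = 0.01918 mol.
n(C6H8O7) = 0.01918 / 3 = 0.006393 mol.
mass = 0.006393 mol x 192.12 g/mol = 1.23 g.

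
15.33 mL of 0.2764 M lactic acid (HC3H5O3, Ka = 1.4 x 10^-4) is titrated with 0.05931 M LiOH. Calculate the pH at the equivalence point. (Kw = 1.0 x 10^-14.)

8.27

n(HC3H5O3) = 0.2764 x 0.01533 = 0.004237 mol; V(LiOH) at equivalence = 0.004237/0.05931 = 0.07144 L.
At equivalence all the acid is converted to C3H5O3-; total volume = 0.01533 + 0.07144 = 0.08677 L, so [C3H5O3-] = 0.004237/0.08677 = 0.04883 M.
Kb = Kw/Ka = 1.0e-14 / 1.4 x 10^-4 = 7.14e-11.
[OH^-] = sqrt(Kb x [C3H5O3-]) = sqrt(7.14e-11 x 0.04883) = 1.87e-6 M.
pOH = 5.73, so pH = 14.00 - 5.73 = 8.27.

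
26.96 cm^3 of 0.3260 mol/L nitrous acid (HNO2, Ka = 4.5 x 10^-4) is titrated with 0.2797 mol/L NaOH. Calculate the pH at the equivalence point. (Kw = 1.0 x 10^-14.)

n(HNO2) = 0.3260 x 0.02696 = 0.008789 mol; V(NaOH) at equivalence = 0.008789/0.2797 = 0.03142 L.
At equivalence all the acid is converted to NO2-; total volume = 0.02696 + 0.03142 = 0.05838 L, so [NO2-] = 0.008789/0.05838 = 0.1505 M.
Kb = Kw/Ka = 1.0e-14 / 4.5 x 10^-4 = 2.22e-11.
[OH^-] = sqrt(Kb x [NO2-]) = sqrt(2.22e-11 x 0.1505) = 1.83e-6 M.
pOH = 5.74, so pH = 14.00 - 5.74 = 8.26.

8.26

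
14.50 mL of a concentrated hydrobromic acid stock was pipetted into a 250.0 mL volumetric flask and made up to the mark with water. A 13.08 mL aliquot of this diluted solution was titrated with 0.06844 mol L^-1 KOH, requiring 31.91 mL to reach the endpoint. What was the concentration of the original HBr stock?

n(KOH) = 0.06844 x 0.03191 = 0.002184 mol.
n(HBr) in the aliquot = 0.002184 mol.
[diluted HBr] = 0.002184 / 0.01308 = 0.1670 M.
Dilution factor = 250.0/14.50 = 17.24, so [stock] = 0.1670 x 17.24 = 2.88 M.

2.88 M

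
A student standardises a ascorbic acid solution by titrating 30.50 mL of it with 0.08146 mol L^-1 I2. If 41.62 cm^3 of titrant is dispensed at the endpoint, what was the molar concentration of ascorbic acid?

0.111 M

n(I2) = 0.08146 x 0.04162 = 0.003390 mol.
From the balanced equation, 1 mol I2 reacts with 1 mol ascorbic acid, so n(ascorbic acid) = 0.003390 x 1/1 = 0.003390 mol.
[ascorbic acid] = 0.003390 / 0.03050 L = 0.111 M.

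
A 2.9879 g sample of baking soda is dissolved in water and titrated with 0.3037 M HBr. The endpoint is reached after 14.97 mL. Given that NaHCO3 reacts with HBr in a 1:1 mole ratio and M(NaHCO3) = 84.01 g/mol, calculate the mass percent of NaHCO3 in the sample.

12.8%

n(HBr) = 0.3037 x 0.01497 = 0.004546 mol.
n(NaHCO3) = 0.004546 / 1 = 0.004546 mol.
mass of NaHCO3 = 0.004546 x 84.01 = 0.3819 g.
% purity = 0.3819 / 2.9879 x 100 = 12.8%.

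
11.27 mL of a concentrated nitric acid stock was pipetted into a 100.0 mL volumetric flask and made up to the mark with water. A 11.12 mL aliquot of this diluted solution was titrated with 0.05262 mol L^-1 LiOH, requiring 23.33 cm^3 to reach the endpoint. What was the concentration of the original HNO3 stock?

n(LiOH) = 0.05262 x 0.02333 = 0.001228 mol.
n(HNO3) in the aliquot = 0.001228 mol.
[diluted HNO3] = 0.001228 / 0.01112 = 0.1104 M.
Dilution factor = 100.0/11.27 = 8.873, so [stock] = 0.1104 x 8.873 = 0.980 M.

0.980 M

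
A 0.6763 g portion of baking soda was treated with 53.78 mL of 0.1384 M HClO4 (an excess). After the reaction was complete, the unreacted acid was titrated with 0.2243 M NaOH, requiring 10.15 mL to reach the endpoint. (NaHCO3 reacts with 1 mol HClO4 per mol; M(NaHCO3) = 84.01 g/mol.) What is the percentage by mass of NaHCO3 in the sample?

Total n(HClO4) added = 0.1384 x 0.05378 = 0.007443 mol.
n(NaOH) used = 0.2243 x 0.01015 = 0.002277 mol, which equals the excess n(HClO4).
So n(HClO4) consumed by the sample = 0.007443 - 0.002277 = 0.005167 mol.
n(NaHCO3) = 0.005167 / 1 = 0.005167 mol.
mass NaHCO3 = 0.005167 x 84.01 = 0.4340 g, so %NaHCO3 = 0.4340/0.6763 x 100 = 64.2%.

64.2%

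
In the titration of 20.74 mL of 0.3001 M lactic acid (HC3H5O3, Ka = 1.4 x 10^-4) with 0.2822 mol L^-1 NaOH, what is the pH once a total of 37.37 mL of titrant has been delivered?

n(acid) = 0.3001 x 0.02074 = 0.006224 mol; n(NaOH) added = 0.2822 x 0.03737 = 0.01055 mol.
Base is in excess by 0.01055 - 0.006224 = 0.004322 mol in a total volume of 0.05811 L.
[OH^-] = 0.004322/0.05811 = 0.07437 M, so pOH = 1.13 and pH = 14.00 - 1.13 = 12.87.

12.87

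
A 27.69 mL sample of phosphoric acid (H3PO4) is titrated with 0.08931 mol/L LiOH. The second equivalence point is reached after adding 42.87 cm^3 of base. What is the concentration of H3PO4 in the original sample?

n(LiOH) = 0.08931 x 0.04287 = 0.003829 mol.
At the second equivalence point, 2 mol OH^- react per mol H3PO4, so n(H3PO4) = 0.003829 / 2 = 0.001914 mol.
[H3PO4] = 0.001914 / 0.02769 L = 0.0691 M.

0.0691 M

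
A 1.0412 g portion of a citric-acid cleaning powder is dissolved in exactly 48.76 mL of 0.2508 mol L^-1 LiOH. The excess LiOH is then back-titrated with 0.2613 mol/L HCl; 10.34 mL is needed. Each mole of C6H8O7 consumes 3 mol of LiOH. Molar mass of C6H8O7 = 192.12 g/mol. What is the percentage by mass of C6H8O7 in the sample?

Total n(LiOH) added = 0.2508 x 0.04876 = 0.01223 mol.
n(HCl) used = 0.2613 x 0.01034 = 0.002702 mol, which equals the excess n(LiOH).
So n(LiOH) consumed by the sample = 0.01223 - 0.002702 = 0.009527 mol.
n(C6H8O7) = 0.009527 / 3 = 0.003176 mol.
mass C6H8O7 = 0.003176 x 192.12 = 0.6101 g, so %C6H8O7 = 0.6101/1.0412 x 100 = 58.6%.

58.6%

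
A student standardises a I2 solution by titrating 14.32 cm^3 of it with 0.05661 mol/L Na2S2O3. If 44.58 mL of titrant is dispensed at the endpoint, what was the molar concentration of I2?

0.0881 M

n(Na2S2O3) = 0.05661 x 0.04458 = 0.002524 mol.
From the balanced equation, 2 mol Na2S2O3 reacts with 1 mol I2, so n(I2) = 0.002524 x 1/2 = 0.001262 mol.
[I2] = 0.001262 / 0.01432 L = 0.0881 M.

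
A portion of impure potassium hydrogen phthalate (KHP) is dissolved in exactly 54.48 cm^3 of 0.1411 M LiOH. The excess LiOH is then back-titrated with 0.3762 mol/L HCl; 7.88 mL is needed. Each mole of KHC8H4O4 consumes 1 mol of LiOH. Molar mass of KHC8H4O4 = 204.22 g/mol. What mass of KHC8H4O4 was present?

0.964 g

Total n(LiOH) added = 0.1411 x 0.05448 = 0.007687 mol.
n(HCl) used = 0.3762 x 0.007880 = 0.002964 mol, which equals the excess n(LiOH).
So n(LiOH) consumed by the sample = 0.007687 - 0.002964 = 0.004723 mol.
n(KHC8H4O4) = 0.004723 / 1 = 0.004723 mol.
mass = 0.004723 mol x 204.22 g/mol = 0.964 g.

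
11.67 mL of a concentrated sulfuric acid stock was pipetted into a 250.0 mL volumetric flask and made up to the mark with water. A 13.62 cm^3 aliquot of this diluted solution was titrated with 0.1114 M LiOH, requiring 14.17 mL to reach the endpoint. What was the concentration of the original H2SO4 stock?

n(LiOH) = 0.1114 x 0.01417 = 0.001579 mol.
n(H2SO4) in the aliquot = 0.001579 x 1/2 = 0.0007893 mol.
[diluted H2SO4] = 0.0007893 / 0.01362 = 0.05795 M.
Dilution factor = 250.0/11.67 = 21.42, so [stock] = 0.05795 x 21.42 = 1.24 M.

1.24 M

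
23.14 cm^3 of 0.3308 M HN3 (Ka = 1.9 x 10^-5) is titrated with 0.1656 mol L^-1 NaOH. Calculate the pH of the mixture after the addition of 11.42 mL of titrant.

Initial n(HN3) = 0.3308 x 0.02314 = 0.007655 mol.
n(NaOH) added = 0.1656 x 0.01142 = 0.001891 mol, converting that many moles of HN3 to N3-.
Remaining n(HN3) = 0.005764 mol; n(N3-) = 0.001891 mol.
By Henderson-Hasselbalch, pH = pKa + log([A^-]/[HA]) = 4.72 + log(0.001891/0.005764) = 4.72 + (-0.48) = 4.24.

4.24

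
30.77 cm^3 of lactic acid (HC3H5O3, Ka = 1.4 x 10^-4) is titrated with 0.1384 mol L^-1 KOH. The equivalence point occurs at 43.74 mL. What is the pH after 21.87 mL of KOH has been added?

3.85

21.87 mL is exactly half the equivalence volume (43.74/2), i.e. the half-equivalence point.
There, n(HA) = n(A^-), so pH = pKa = -log(1.4 x 10^-4) = 3.85.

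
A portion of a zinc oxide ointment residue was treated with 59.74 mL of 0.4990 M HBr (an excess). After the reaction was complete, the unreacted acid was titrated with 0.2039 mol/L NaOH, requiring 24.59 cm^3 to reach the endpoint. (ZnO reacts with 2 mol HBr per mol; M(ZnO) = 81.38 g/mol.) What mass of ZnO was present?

Total n(HBr) added = 0.4990 x 0.05974 = 0.02981 mol.
n(NaOH) used = 0.2039 x 0.02459 = 0.005014 mol, which equals the excess n(HBr).
So n(HBr) consumed by the sample = 0.02981 - 0.005014 = 0.02480 mol.
n(ZnO) = 0.02480 / 2 = 0.01240 mol.
mass = 0.01240 mol x 81.38 g/mol = 1.01 g.

1.01 g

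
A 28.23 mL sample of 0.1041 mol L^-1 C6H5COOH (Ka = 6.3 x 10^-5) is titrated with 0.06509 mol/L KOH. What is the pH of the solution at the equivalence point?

8.40

n(C6H5COOH) = 0.1041 x 0.02823 = 0.002939 mol; V(KOH) at equivalence = 0.002939/0.06509 = 0.04515 L.
At equivalence all the acid is converted to C6H5COO-; total volume = 0.02823 + 0.04515 = 0.07338 L, so [C6H5COO-] = 0.002939/0.07338 = 0.04005 M.
Kb = Kw/Ka = 1.0e-14 / 6.3 x 10^-5 = 1.59e-10.
[OH^-] = sqrt(Kb x [C6H5COO-]) = sqrt(1.59e-10 x 0.04005) = 2.52e-6 M.
pOH = 5.60, so pH = 14.00 - 5.60 = 8.40.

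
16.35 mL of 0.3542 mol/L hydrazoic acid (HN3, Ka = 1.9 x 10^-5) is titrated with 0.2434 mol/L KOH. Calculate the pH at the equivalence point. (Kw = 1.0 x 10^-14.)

n(HN3) = 0.3542 x 0.01635 = 0.005791 mol; V(KOH) at equivalence = 0.005791/0.2434 = 0.02379 L.
At equivalence all the acid is converted to N3-; total volume = 0.01635 + 0.02379 = 0.04014 L, so [N3-] = 0.005791/0.04014 = 0.1443 M.
Kb = Kw/Ka = 1.0e-14 / 1.9 x 10^-5 = 5.26e-10.
[OH^-] = sqrt(Kb x [N3-]) = sqrt(5.26e-10 x 0.1443) = 8.71e-6 M.
pOH = 5.06, so pH = 14.00 - 5.06 = 8.94.

8.94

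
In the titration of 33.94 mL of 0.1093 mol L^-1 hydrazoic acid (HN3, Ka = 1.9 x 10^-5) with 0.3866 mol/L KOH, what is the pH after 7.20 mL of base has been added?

Initial n(HN3) = 0.1093 x 0.03394 = 0.003710 mol.
n(KOH) added = 0.3866 x 0.007200 = 0.002784 mol, converting that many moles of HN3 to N3-.
Remaining n(HN3) = 0.0009261 mol; n(N3-) = 0.002784 mol.
By Henderson-Hasselbalch, pH = pKa + log([A^-]/[HA]) = 4.72 + log(0.002784/0.0009261) = 4.72 + (+0.48) = 5.20.

5.20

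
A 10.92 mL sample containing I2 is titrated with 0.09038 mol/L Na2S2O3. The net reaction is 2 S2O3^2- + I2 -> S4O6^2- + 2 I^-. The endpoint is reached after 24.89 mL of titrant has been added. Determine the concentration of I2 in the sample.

n(Na2S2O3) = 0.09038 x 0.02489 = 0.002250 mol.
From the balanced equation, 2 mol Na2S2O3 reacts with 1 mol I2, so n(I2) = 0.002250 x 1/2 = 0.001125 mol.
[I2] = 0.001125 / 0.01092 L = 0.103 M.

0.103 M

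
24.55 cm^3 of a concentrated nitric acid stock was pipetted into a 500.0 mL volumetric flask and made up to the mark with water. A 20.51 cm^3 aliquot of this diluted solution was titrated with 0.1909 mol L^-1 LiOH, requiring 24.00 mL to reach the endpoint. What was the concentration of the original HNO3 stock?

4.55 M

n(LiOH) = 0.1909 x 0.02400 = 0.004582 mol.
n(HNO3) in the aliquot = 0.004582 mol.
[diluted HNO3] = 0.004582 / 0.02051 = 0.2234 M.
Dilution factor = 500.0/24.55 = 20.37, so [stock] = 0.2234 x 20.37 = 4.55 M.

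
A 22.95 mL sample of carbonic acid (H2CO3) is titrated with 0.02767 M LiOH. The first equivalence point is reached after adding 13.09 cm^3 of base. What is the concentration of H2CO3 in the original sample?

n(LiOH) = 0.02767 x 0.01309 = 0.0003622 mol.
At the first equivalence point, 1 mol OH^- react per mol H2CO3, so n(H2CO3) = 0.0003622 / 1 = 0.0003622 mol.
[H2CO3] = 0.0003622 / 0.02295 L = 0.0158 M.

0.0158 M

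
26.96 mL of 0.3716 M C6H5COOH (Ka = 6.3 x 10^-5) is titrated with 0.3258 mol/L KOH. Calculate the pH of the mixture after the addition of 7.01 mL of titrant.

3.67

Initial n(C6H5COOH) = 0.3716 x 0.02696 = 0.01002 mol.
n(KOH) added = 0.3258 x 0.007010 = 0.002284 mol, converting that many moles of C6H5COOH to C6H5COO-.
Remaining n(C6H5COOH) = 0.007734 mol; n(C6H5COO-) = 0.002284 mol.
By Henderson-Hasselbalch, pH = pKa + log([A^-]/[HA]) = 4.20 + log(0.002284/0.007734) = 4.20 + (-0.53) = 3.67.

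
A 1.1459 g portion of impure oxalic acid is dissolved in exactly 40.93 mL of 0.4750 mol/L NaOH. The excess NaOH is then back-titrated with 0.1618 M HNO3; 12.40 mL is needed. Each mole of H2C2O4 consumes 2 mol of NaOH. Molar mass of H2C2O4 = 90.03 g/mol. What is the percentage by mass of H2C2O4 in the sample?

Total n(NaOH) added = 0.4750 x 0.04093 = 0.01944 mol.
n(HNO3) used = 0.1618 x 0.01240 = 0.002006 mol, which equals the excess n(NaOH).
So n(NaOH) consumed by the sample = 0.01944 - 0.002006 = 0.01744 mol.
n(H2C2O4) = 0.01744 / 2 = 0.008718 mol.
mass H2C2O4 = 0.008718 x 90.03 = 0.7849 g, so %H2C2O4 = 0.7849/1.1459 x 100 = 68.5%.

68.5%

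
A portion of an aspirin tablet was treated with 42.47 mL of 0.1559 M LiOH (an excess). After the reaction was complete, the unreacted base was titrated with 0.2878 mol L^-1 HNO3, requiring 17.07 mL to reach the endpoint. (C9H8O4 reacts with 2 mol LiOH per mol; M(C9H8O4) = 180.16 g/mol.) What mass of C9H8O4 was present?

Total n(LiOH) added = 0.1559 x 0.04247 = 0.006621 mol.
n(HNO3) used = 0.2878 x 0.01707 = 0.004913 mol, which equals the excess n(LiOH).
So n(LiOH) consumed by the sample = 0.006621 - 0.004913 = 0.001708 mol.
n(C9H8O4) = 0.001708 / 2 = 0.0008542 mol.
mass = 0.0008542 mol x 180.16 g/mol = 0.154 g.

0.154 g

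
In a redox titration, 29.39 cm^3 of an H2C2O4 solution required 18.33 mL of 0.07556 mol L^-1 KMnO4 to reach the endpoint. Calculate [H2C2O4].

n(KMnO4) = 0.07556 x 0.01833 = 0.001385 mol.
From the balanced equation, 2 mol KMnO4 reacts with 5 mol H2C2O4, so n(H2C2O4) = 0.001385 x 5/2 = 0.003463 mol.
[H2C2O4] = 0.003463 / 0.02939 L = 0.118 M.

0.118 M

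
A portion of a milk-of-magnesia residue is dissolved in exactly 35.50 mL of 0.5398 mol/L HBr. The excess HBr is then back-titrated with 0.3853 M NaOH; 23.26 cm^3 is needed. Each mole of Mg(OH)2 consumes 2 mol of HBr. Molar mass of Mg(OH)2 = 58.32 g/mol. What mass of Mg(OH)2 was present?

0.297 g

Total n(HBr) added = 0.5398 x 0.03550 = 0.01916 mol.
n(NaOH) used = 0.3853 x 0.02326 = 0.008962 mol, which equals the excess n(HBr).
So n(HBr) consumed by the sample = 0.01916 - 0.008962 = 0.01020 mol.
n(Mg(OH)2) = 0.01020 / 2 = 0.005100 mol.
mass = 0.005100 mol x 58.32 g/mol = 0.297 g.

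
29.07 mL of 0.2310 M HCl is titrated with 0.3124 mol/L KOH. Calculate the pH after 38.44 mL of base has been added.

n(acid) = 0.2310 x 0.02907 = 0.006715 mol; n(KOH) added = 0.3124 x 0.03844 = 0.01201 mol.
Base is in excess by 0.01201 - 0.006715 = 0.005293 mol in a total volume of 0.06751 L.
[OH^-] = 0.005293/0.06751 = 0.07841 M, so pOH = 1.11 and pH = 14.00 - 1.11 = 12.89.

12.89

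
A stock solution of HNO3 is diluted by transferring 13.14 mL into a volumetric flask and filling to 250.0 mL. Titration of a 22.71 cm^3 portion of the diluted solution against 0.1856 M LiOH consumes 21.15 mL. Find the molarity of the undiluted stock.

n(LiOH) = 0.1856 x 0.02115 = 0.003925 mol.
n(HNO3) in the aliquot = 0.003925 mol.
[diluted HNO3] = 0.003925 / 0.02271 = 0.1729 M.
Dilution factor = 250.0/13.14 = 19.03, so [stock] = 0.1729 x 19.03 = 3.29 M.

3.29 M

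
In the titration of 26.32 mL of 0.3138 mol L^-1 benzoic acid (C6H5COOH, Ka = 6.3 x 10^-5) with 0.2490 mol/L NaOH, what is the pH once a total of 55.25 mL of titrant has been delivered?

12.83

n(acid) = 0.3138 x 0.02632 = 0.008259 mol; n(NaOH) added = 0.2490 x 0.05525 = 0.01376 mol.
Base is in excess by 0.01376 - 0.008259 = 0.005498 mol in a total volume of 0.08157 L.
[OH^-] = 0.005498/0.08157 = 0.06740 M, so pOH = 1.17 and pH = 14.00 - 1.17 = 12.83.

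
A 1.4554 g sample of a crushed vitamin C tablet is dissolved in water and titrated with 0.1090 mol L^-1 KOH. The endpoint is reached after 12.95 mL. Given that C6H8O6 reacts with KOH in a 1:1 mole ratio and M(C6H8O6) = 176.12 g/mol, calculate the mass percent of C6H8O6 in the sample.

17.1%

n(KOH) = 0.1090 x 0.01295 = 0.001412 mol.
n(C6H8O6) = 0.001412 / 1 = 0.001412 mol.
mass of C6H8O6 = 0.001412 x 176.12 = 0.2486 g.
% purity = 0.2486 / 1.4554 x 100 = 17.1%.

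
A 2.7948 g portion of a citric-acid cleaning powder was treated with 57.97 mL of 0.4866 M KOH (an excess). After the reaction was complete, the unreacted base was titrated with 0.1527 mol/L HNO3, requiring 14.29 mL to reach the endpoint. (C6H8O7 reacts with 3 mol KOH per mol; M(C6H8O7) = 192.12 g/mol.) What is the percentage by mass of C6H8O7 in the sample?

59.6%

Total n(KOH) added = 0.4866 x 0.05797 = 0.02821 mol.
n(HNO3) used = 0.1527 x 0.01429 = 0.002182 mol, which equals the excess n(KOH).
So n(KOH) consumed by the sample = 0.02821 - 0.002182 = 0.02603 mol.
n(C6H8O7) = 0.02603 / 3 = 0.008675 mol.
mass C6H8O7 = 0.008675 x 192.12 = 1.667 g, so %C6H8O7 = 1.667/2.7948 x 100 = 59.6%.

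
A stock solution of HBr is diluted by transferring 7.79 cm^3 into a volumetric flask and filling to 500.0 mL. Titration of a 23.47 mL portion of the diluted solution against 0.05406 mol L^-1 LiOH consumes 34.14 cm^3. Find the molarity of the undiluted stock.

5.05 M

n(LiOH) = 0.05406 x 0.03414 = 0.001846 mol.
n(HBr) in the aliquot = 0.001846 mol.
[diluted HBr] = 0.001846 / 0.02347 = 0.07864 M.
Dilution factor = 500.0/7.790 = 64.18, so [stock] = 0.07864 x 64.18 = 5.05 M.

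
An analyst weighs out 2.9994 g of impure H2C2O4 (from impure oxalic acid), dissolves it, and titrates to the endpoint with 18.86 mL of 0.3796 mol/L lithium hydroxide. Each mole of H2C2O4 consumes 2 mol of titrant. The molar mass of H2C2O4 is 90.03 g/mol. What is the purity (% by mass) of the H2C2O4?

10.7%

n(LiOH) = 0.3796 x 0.01886 = 0.007159 mol.
n(H2C2O4) = 0.007159 / 2 = 0.003580 mol.
mass of H2C2O4 = 0.003580 x 90.03 = 0.3223 g.
% purity = 0.3223 / 2.9994 x 100 = 10.7%.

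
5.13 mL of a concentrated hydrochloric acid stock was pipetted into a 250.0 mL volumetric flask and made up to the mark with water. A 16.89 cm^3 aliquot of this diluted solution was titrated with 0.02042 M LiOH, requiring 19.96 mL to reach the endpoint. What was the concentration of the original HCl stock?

1.18 M

n(LiOH) = 0.02042 x 0.01996 = 0.0004076 mol.
n(HCl) in the aliquot = 0.0004076 mol.
[diluted HCl] = 0.0004076 / 0.01689 = 0.02413 M.
Dilution factor = 250.0/5.130 = 48.73, so [stock] = 0.02413 x 48.73 = 1.18 M.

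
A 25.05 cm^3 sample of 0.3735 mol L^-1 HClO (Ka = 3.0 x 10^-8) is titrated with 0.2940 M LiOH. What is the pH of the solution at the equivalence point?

n(HClO) = 0.3735 x 0.02505 = 0.009356 mol; V(LiOH) at equivalence = 0.009356/0.2940 = 0.03182 L.
At equivalence all the acid is converted to ClO-; total volume = 0.02505 + 0.03182 = 0.05687 L, so [ClO-] = 0.009356/0.05687 = 0.1645 M.
Kb = Kw/Ka = 1.0e-14 / 3.0 x 10^-8 = 3.33e-7.
[OH^-] = sqrt(Kb x [ClO-]) = sqrt(3.33e-7 x 0.1645) = 0.000234 M.
pOH = 3.63, so pH = 14.00 - 3.63 = 10.37.

10.37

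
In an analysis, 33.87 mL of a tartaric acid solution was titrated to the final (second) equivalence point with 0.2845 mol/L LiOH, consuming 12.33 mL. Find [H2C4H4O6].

0.0518 M

n(LiOH) = 0.2845 x 0.01233 = 0.003508 mol.
At the final (second) equivalence point, 2 mol OH^- react per mol H2C4H4O6, so n(H2C4H4O6) = 0.003508 / 2 = 0.001754 mol.
[H2C4H4O6] = 0.001754 / 0.03387 L = 0.0518 M.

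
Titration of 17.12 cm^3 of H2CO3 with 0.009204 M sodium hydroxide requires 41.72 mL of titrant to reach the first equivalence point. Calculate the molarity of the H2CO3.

0.0224 M

n(NaOH) = 0.009204 x 0.04172 = 0.0003840 mol.
At the first equivalence point, 1 mol OH^- react per mol H2CO3, so n(H2CO3) = 0.0003840 / 1 = 0.0003840 mol.
[H2CO3] = 0.0003840 / 0.01712 L = 0.0224 M.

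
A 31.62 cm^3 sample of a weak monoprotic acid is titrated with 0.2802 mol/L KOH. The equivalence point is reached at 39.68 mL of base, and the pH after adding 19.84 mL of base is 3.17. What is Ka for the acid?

19.84 mL is half of the equivalence volume, so this is the half-equivalence point where [HA] = [A^-].
At half-equivalence pH = pKa, so pKa = 3.17.
Ka = 10^(-3.17) = 6.8 x 10^-4.

6.8 x 10^-4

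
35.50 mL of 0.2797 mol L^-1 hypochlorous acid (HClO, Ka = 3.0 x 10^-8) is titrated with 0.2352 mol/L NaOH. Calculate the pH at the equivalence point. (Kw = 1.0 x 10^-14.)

n(HClO) = 0.2797 x 0.03550 = 0.009929 mol; V(NaOH) at equivalence = 0.009929/0.2352 = 0.04222 L.
At equivalence all the acid is converted to ClO-; total volume = 0.03550 + 0.04222 = 0.07772 L, so [ClO-] = 0.009929/0.07772 = 0.1278 M.
Kb = Kw/Ka = 1.0e-14 / 3.0 x 10^-8 = 3.33e-7.
[OH^-] = sqrt(Kb x [ClO-]) = sqrt(3.33e-7 x 0.1278) = 0.000206 M.
pOH = 3.69, so pH = 14.00 - 3.69 = 10.31.

10.31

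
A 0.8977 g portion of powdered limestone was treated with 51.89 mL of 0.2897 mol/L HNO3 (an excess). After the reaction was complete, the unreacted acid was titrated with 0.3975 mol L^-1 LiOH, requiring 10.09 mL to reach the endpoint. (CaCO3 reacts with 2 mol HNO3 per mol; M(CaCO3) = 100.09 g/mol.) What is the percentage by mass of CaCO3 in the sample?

61.4%

Total n(HNO3) added = 0.2897 x 0.05189 = 0.01503 mol.
n(LiOH) used = 0.3975 x 0.01009 = 0.004011 mol, which equals the excess n(HNO3).
So n(HNO3) consumed by the sample = 0.01503 - 0.004011 = 0.01102 mol.
n(CaCO3) = 0.01102 / 2 = 0.005511 mol.
mass CaCO3 = 0.005511 x 100.09 = 0.5516 g, so %CaCO3 = 0.5516/0.8977 x 100 = 61.4%.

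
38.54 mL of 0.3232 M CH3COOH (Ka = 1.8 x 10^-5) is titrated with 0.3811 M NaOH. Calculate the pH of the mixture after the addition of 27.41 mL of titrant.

5.46

Initial n(CH3COOH) = 0.3232 x 0.03854 = 0.01246 mol.
n(NaOH) added = 0.3811 x 0.02741 = 0.01045 mol, converting that many moles of CH3COOH to CH3COO-.
Remaining n(CH3COOH) = 0.002010 mol; n(CH3COO-) = 0.01045 mol.
By Henderson-Hasselbalch, pH = pKa + log([A^-]/[HA]) = 4.74 + log(0.01045/0.002010) = 4.74 + (+0.72) = 5.46.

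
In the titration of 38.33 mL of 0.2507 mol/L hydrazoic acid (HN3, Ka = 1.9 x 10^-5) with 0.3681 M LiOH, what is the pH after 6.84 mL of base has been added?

4.27

Initial n(HN3) = 0.2507 x 0.03833 = 0.009609 mol.
n(LiOH) added = 0.3681 x 0.006840 = 0.002518 mol, converting that many moles of HN3 to N3-.
Remaining n(HN3) = 0.007092 mol; n(N3-) = 0.002518 mol.
By Henderson-Hasselbalch, pH = pKa + log([A^-]/[HA]) = 4.72 + log(0.002518/0.007092) = 4.72 + (-0.45) = 4.27.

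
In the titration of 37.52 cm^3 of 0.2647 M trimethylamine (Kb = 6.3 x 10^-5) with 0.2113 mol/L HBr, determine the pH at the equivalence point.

n((CH3)3N) = 0.2647 x 0.03752 = 0.009932 mol; V(HBr) at equivalence = 0.009932/0.2113 = 0.04700 L.
At equivalence the base is fully converted to (CH3)3NH+; total volume = 0.08452 L, so [(CH3)3NH+] = 0.009932/0.08452 = 0.1175 M.
Ka((CH3)3NH+) = Kw/Kb = 1.0e-14 / 6.3 x 10^-5 = 1.59e-10.
[H^+] = sqrt(Ka x [(CH3)3NH+]) = sqrt(1.59e-10 x 0.1175) = 4.32e-6 M.
pH = -log(4.32e-6) = 5.36.

5.36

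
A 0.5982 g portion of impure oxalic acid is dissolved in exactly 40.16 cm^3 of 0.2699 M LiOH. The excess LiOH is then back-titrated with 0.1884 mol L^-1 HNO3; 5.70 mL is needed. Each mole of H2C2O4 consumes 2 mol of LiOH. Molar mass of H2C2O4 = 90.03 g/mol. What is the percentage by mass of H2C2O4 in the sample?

Total n(LiOH) added = 0.2699 x 0.04016 = 0.01084 mol.
n(HNO3) used = 0.1884 x 0.005700 = 0.001074 mol, which equals the excess n(LiOH).
So n(LiOH) consumed by the sample = 0.01084 - 0.001074 = 0.009765 mol.
n(H2C2O4) = 0.009765 / 2 = 0.004883 mol.
mass H2C2O4 = 0.004883 x 90.03 = 0.4396 g, so %H2C2O4 = 0.4396/0.5982 x 100 = 73.5%.

73.5%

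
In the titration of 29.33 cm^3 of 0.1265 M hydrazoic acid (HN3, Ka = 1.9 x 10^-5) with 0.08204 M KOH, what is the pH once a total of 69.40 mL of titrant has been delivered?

12.30

n(acid) = 0.1265 x 0.02933 = 0.003710 mol; n(KOH) added = 0.08204 x 0.06940 = 0.005694 mol.
Base is in excess by 0.005694 - 0.003710 = 0.001983 mol in a total volume of 0.09873 L.
[OH^-] = 0.001983/0.09873 = 0.02009 M, so pOH = 1.70 and pH = 14.00 - 1.70 = 12.30.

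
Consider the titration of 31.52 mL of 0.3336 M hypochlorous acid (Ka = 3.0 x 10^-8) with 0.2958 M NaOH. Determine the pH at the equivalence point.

10.36

n(HClO) = 0.3336 x 0.03152 = 0.01052 mol; V(NaOH) at equivalence = 0.01052/0.2958 = 0.03555 L.
At equivalence all the acid is converted to ClO-; total volume = 0.03152 + 0.03555 = 0.06707 L, so [ClO-] = 0.01052/0.06707 = 0.1568 M.
Kb = Kw/Ka = 1.0e-14 / 3.0 x 10^-8 = 3.33e-7.
[OH^-] = sqrt(Kb x [ClO-]) = sqrt(3.33e-7 x 0.1568) = 0.000229 M.
pOH = 3.64, so pH = 14.00 - 3.64 = 10.36.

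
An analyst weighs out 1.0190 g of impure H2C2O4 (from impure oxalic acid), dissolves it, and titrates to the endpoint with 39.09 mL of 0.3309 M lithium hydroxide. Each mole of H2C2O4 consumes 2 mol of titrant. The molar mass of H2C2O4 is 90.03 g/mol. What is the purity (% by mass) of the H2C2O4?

57.1%

n(LiOH) = 0.3309 x 0.03909 = 0.01293 mol.
n(H2C2O4) = 0.01293 / 2 = 0.006467 mol.
mass of H2C2O4 = 0.006467 x 90.03 = 0.5823 g.
% purity = 0.5823 / 1.0190 x 100 = 57.1%.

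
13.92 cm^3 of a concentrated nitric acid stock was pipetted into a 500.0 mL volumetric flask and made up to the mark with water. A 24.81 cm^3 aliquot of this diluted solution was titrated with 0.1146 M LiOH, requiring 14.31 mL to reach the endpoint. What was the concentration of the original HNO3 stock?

2.37 M

n(LiOH) = 0.1146 x 0.01431 = 0.001640 mol.
n(HNO3) in the aliquot = 0.001640 mol.
[diluted HNO3] = 0.001640 / 0.02481 = 0.06610 M.
Dilution factor = 500.0/13.92 = 35.92, so [stock] = 0.06610 x 35.92 = 2.37 M.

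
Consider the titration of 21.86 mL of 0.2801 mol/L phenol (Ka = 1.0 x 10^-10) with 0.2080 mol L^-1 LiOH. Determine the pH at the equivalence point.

11.54

n(C6H5OH) = 0.2801 x 0.02186 = 0.006123 mol; V(LiOH) at equivalence = 0.006123/0.2080 = 0.02944 L.
At equivalence all the acid is converted to C6H5O-; total volume = 0.02186 + 0.02944 = 0.05130 L, so [C6H5O-] = 0.006123/0.05130 = 0.1194 M.
Kb = Kw/Ka = 1.0e-14 / 1.0 x 10^-10 = 0.000100.
[OH^-] = sqrt(Kb x [C6H5O-]) = sqrt(0.000100 x 0.1194) = 0.00345 M.
pOH = 2.46, so pH = 14.00 - 2.46 = 11.54.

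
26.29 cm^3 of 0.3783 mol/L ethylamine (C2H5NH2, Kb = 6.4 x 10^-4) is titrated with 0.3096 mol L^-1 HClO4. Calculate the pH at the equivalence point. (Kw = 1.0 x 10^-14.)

n(C2H5NH2) = 0.3783 x 0.02629 = 0.009946 mol; V(HClO4) at equivalence = 0.009946/0.3096 = 0.03212 L.
At equivalence the base is fully converted to C2H5NH3+; total volume = 0.05841 L, so [C2H5NH3+] = 0.009946/0.05841 = 0.1703 M.
Ka(C2H5NH3+) = Kw/Kb = 1.0e-14 / 6.4 x 10^-4 = 1.56e-11.
[H^+] = sqrt(Ka x [C2H5NH3+]) = sqrt(1.56e-11 x 0.1703) = 1.63e-6 M.
pH = -log(1.63e-6) = 5.79.

5.79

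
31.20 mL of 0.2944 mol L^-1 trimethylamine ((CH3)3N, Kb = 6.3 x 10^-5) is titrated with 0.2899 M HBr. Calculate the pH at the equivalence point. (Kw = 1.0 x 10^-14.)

5.32

n((CH3)3N) = 0.2944 x 0.03120 = 0.009185 mol; V(HBr) at equivalence = 0.009185/0.2899 = 0.03168 L.
At equivalence the base is fully converted to (CH3)3NH+; total volume = 0.06288 L, so [(CH3)3NH+] = 0.009185/0.06288 = 0.1461 M.
Ka((CH3)3NH+) = Kw/Kb = 1.0e-14 / 6.3 x 10^-5 = 1.59e-10.
[H^+] = sqrt(Ka x [(CH3)3NH+]) = sqrt(1.59e-10 x 0.1461) = 4.82e-6 M.
pH = -log(4.82e-6) = 5.32.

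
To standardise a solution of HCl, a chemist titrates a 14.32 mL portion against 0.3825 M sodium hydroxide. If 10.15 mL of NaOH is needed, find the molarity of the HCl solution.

n(NaOH) delivered = 0.3825 x 0.01015 = 0.003882 mol.
For a 1:1 reaction, n(HCl) = 0.003882 mol.
[HCl] = 0.003882 mol / 0.01432 L = 0.271 M.

0.271 M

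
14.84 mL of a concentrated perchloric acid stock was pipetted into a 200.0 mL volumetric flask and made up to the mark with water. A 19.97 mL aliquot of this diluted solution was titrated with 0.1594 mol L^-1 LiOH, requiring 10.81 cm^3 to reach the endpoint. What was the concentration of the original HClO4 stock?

1.16 M

n(LiOH) = 0.1594 x 0.01081 = 0.001723 mol.
n(HClO4) in the aliquot = 0.001723 mol.
[diluted HClO4] = 0.001723 / 0.01997 = 0.08629 M.
Dilution factor = 200.0/14.84 = 13.48, so [stock] = 0.08629 x 13.48 = 1.16 M.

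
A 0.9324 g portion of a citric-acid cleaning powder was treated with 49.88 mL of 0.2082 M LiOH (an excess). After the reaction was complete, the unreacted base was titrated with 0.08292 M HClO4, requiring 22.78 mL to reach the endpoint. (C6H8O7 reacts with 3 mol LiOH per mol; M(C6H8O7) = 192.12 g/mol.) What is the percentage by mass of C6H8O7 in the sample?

Total n(LiOH) added = 0.2082 x 0.04988 = 0.01039 mol.
n(HClO4) used = 0.08292 x 0.02278 = 0.001889 mol, which equals the excess n(LiOH).
So n(LiOH) consumed by the sample = 0.01039 - 0.001889 = 0.008496 mol.
n(C6H8O7) = 0.008496 / 3 = 0.002832 mol.
mass C6H8O7 = 0.002832 x 192.12 = 0.5441 g, so %C6H8O7 = 0.5441/0.9324 x 100 = 58.4%.

58.4%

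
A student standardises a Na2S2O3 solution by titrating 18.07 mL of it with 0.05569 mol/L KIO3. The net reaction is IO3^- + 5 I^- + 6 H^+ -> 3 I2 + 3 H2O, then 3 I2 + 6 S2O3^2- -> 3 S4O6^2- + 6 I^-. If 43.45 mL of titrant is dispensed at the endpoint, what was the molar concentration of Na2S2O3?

0.803 M

n(KIO3) = 0.05569 x 0.04345 = 0.002420 mol.
From the balanced equation, 1 mol KIO3 reacts with 6 mol Na2S2O3, so n(Na2S2O3) = 0.002420 x 6/1 = 0.01452 mol.
[Na2S2O3] = 0.01452 / 0.01807 L = 0.803 M.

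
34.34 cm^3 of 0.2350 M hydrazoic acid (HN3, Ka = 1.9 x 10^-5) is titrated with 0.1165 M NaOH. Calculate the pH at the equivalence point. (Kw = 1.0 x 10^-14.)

n(HN3) = 0.2350 x 0.03434 = 0.008070 mol; V(NaOH) at equivalence = 0.008070/0.1165 = 0.06927 L.
At equivalence all the acid is converted to N3-; total volume = 0.03434 + 0.06927 = 0.1036 L, so [N3-] = 0.008070/0.1036 = 0.07789 M.
Kb = Kw/Ka = 1.0e-14 / 1.9 x 10^-5 = 5.26e-10.
[OH^-] = sqrt(Kb x [N3-]) = sqrt(5.26e-10 x 0.07789) = 6.40e-6 M.
pOH = 5.19, so pH = 14.00 - 5.19 = 8.81.

8.81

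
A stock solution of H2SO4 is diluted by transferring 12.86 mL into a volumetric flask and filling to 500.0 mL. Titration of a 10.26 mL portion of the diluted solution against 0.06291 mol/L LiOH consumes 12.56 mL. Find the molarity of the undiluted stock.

n(LiOH) = 0.06291 x 0.01256 = 0.0007901 mol.
n(H2SO4) in the aliquot = 0.0007901 x 1/2 = 0.0003951 mol.
[diluted H2SO4] = 0.0003951 / 0.01026 = 0.03851 M.
Dilution factor = 500.0/12.86 = 38.88, so [stock] = 0.03851 x 38.88 = 1.50 M.

1.50 M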